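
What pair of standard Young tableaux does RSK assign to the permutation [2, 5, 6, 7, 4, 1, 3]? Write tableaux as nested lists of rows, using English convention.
Insert each entry of the permutation into P by Schensted row insertion, recording in Q the position of each new cell.

Insert 2: appended to row 1. P = [[2]].
Insert 5: appended to row 1. P = [[2, 5]].
Insert 6: appended to row 1. P = [[2, 5, 6]].
Insert 7: appended to row 1. P = [[2, 5, 6, 7]].
Insert 4: 4 bumps 5 from row 1; 5 starts row 2. P = [[2, 4, 6, 7], [5]].
Insert 1: 1 bumps 2 from row 1; 2 bumps 5 from row 2; 5 starts row 3. P = [[1, 4, 6, 7], [2], [5]].
Insert 3: 3 bumps 4 from row 1; 4 appends to row 2. P = [[1, 3, 6, 7], [2, 4], [5]].

So P = [[1, 3, 6, 7], [2, 4], [5]], Q = [[1, 2, 3, 4], [5, 7], [6]].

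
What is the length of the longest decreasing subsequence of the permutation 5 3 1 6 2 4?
3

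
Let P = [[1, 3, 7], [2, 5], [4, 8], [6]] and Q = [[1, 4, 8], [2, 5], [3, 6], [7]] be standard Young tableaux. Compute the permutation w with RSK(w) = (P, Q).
Reverse the RSK construction: for i from n down to 1, find the cell of Q containing i, remove the entry at that cell from P, and reverse-bump it up through P; the value ejected from row 1 is w(i).

Step i=8: Q has 8 at row 1, column 3; remove that cell from P, ejecting 7. So w(8) = 7. P is now [[1, 3], [2, 5], [4, 8], [6]].
Step i=7: Q has 7 at row 4, column 1; remove 6 from row 4 of P and reverse-bump: 6 enters row 3 and ejects 4; 4 enters row 2 and ejects 2; 2 enters row 1 and ejects 1. So w(7) = 1. P is now [[2, 3], [4, 5], [6, 8]].
Step i=6: Q has 6 at row 3, column 2; remove 8 from row 3 of P and reverse-bump: 8 enters row 2 and ejects 5; 5 enters row 1 and ejects 3. So w(6) = 3. P is now [[2, 5], [4, 8], [6]].
Step i=5: Q has 5 at row 2, column 2; remove 8 from row 2 of P and reverse-bump: 8 enters row 1 and ejects 5. So w(5) = 5. P is now [[2, 8], [4], [6]].
Step i=4: Q has 4 at row 1, column 2; remove that cell from P, ejecting 8. So w(4) = 8. P is now [[2], [4], [6]].
Step i=3: Q has 3 at row 3, column 1; remove 6 from row 3 of P and reverse-bump: 6 enters row 2 and ejects 4; 4 enters row 1 and ejects 2. So w(3) = 2. P is now [[4], [6]].
Step i=2: Q has 2 at row 2, column 1; remove 6 from row 2 of P and reverse-bump: 6 enters row 1 and ejects 4. So w(2) = 4. P is now [[6]].
Step i=1: Q has 1 at row 1, column 1; remove that cell from P, ejecting 6. So w(1) = 6. P is now [].

So w = 6 4 2 8 5 3 1 7.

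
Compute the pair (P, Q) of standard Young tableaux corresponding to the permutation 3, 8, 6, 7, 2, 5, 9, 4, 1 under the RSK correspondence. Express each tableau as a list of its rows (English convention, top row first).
P = [[1, 4, 7, 9], [2, 5], [3], [6], [8]], Q = [[1, 2, 4, 7], [3, 6], [5], [8], [9]]

Insert each entry of the permutation into P by Schensted row insertion, recording in Q the position of each new cell.

After inserting 3: P = [[3]].
After inserting 8: P = [[3, 8]].
After inserting 6: P = [[3, 6], [8]].
After inserting 7: P = [[3, 6, 7], [8]].
After inserting 2: P = [[2, 6, 7], [3], [8]].
After inserting 5: P = [[2, 5, 7], [3, 6], [8]].
After inserting 9: P = [[2, 5, 7, 9], [3, 6], [8]].
After inserting 4: P = [[2, 4, 7, 9], [3, 5], [6], [8]].
After inserting 1: P = [[1, 4, 7, 9], [2, 5], [3], [6], [8]].

So P = [[1, 4, 7, 9], [2, 5], [3], [6], [8]], Q = [[1, 2, 4, 7], [3, 6], [5], [8], [9]].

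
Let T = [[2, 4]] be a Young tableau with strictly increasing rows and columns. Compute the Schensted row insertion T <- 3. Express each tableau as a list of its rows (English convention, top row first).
[[2, 3], [4]]

In row 1, 3 replaces 4 (the leftmost entry greater than 3); 4 is bumped to row 2. 4 starts a new row 2. The new tableau is [[2, 3], [4]].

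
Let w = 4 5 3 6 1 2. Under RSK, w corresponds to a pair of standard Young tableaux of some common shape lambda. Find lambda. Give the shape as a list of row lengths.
RSK row insertion gives P = [[1, 2, 6], [3, 5], [4]], which has shape [3, 2, 1].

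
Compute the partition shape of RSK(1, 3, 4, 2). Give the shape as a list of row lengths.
RSK row insertion gives P = [[1, 2, 4], [3]], which has shape [3, 1].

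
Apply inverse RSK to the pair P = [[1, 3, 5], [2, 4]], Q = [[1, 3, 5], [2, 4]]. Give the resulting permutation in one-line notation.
2 1 4 3 5

Reverse the RSK construction: for i from n down to 1, find the cell of Q containing i, remove the entry at that cell from P, and reverse-bump it up through P; the value ejected from row 1 is w(i).

Step i=5: Q has 5 at row 1, column 3; remove that cell from P, ejecting 5. So w(5) = 5. P is now [[1, 3], [2, 4]].
Step i=4: Q has 4 at row 2, column 2; remove 4 from row 2 of P and reverse-bump: 4 enters row 1 and ejects 3. So w(4) = 3. P is now [[1, 4], [2]].
Step i=3: Q has 3 at row 1, column 2; remove that cell from P, ejecting 4. So w(3) = 4. P is now [[1], [2]].
Step i=2: Q has 2 at row 2, column 1; remove 2 from row 2 of P and reverse-bump: 2 enters row 1 and ejects 1. So w(2) = 1. P is now [[2]].
Step i=1: Q has 1 at row 1, column 1; remove that cell from P, ejecting 2. So w(1) = 2. P is now [].

So w = 2 1 4 3 5.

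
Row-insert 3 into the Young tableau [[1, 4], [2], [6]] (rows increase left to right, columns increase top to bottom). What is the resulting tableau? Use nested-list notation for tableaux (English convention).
[[1, 3], [2, 4], [6]]

In row 1, 3 replaces 4 (the leftmost entry greater than 3); 4 is bumped to row 2. 4 is appended to row 2. The new tableau is [[1, 3], [2, 4], [6]].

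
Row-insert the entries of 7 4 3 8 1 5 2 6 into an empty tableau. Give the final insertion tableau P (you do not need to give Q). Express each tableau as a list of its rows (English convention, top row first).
Insert 7: appended to row 1. P = [[7]].
Insert 4: 4 bumps 7 from row 1; 7 starts row 2. P = [[4], [7]].
Insert 3: 3 bumps 4 from row 1; 4 bumps 7 from row 2; 7 starts row 3. P = [[3], [4], [7]].
Insert 8: appended to row 1. P = [[3, 8], [4], [7]].
Insert 1: 1 bumps 3 from row 1; 3 bumps 4 from row 2; 4 bumps 7 from row 3; 7 starts row 4. P = [[1, 8], [3], [4], [7]].
Insert 5: 5 bumps 8 from row 1; 8 appends to row 2. P = [[1, 5], [3, 8], [4], [7]].
Insert 2: 2 bumps 5 from row 1; 5 bumps 8 from row 2; 8 appends to row 3. P = [[1, 2], [3, 5], [4, 8], [7]].
Insert 6: appended to row 1. P = [[1, 2, 6], [3, 5], [4, 8], [7]].

So P = [[1, 2, 6], [3, 5], [4, 8], [7]].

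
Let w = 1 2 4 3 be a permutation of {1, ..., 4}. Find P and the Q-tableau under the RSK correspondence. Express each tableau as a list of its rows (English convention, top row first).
P = [[1, 2, 3], [4]], Q = [[1, 2, 3], [4]]

Insert each entry of the permutation into P by Schensted row insertion, recording in Q the position of each new cell.

Insert 1: appended to row 1. P = [[1]].
Insert 2: appended to row 1. P = [[1, 2]].
Insert 4: appended to row 1. P = [[1, 2, 4]].
Insert 3: 3 bumps 4 from row 1; 4 starts row 2. P = [[1, 2, 3], [4]].

So P = [[1, 2, 3], [4]], Q = [[1, 2, 3], [4]].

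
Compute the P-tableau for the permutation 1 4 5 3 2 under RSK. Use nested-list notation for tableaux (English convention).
Insert 1: appended to row 1. P = [[1]].
Insert 4: appended to row 1. P = [[1, 4]].
Insert 5: appended to row 1. P = [[1, 4, 5]].
Insert 3: 3 bumps 4 from row 1; 4 starts row 2. P = [[1, 3, 5], [4]].
Insert 2: 2 bumps 3 from row 1; 3 bumps 4 from row 2; 4 starts row 3. P = [[1, 2, 5], [3], [4]].

So P = [[1, 2, 5], [3], [4]].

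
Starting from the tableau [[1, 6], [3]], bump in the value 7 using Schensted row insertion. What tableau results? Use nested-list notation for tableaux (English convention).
[[1, 6, 7], [3]]

7 is larger than every entry of row 1, so it is appended to row 1. The new tableau is [[1, 6, 7], [3]].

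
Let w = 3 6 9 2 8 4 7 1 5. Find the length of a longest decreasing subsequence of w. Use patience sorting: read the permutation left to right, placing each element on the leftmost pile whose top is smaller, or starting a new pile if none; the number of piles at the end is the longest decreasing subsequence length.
4

3: new pile. tops = [3]
6: onto pile 1 (replacing 3). tops = [6]
9: onto pile 1 (replacing 6). tops = [9]
2: new pile. tops = [9, 2]
8: onto pile 2 (replacing 2). tops = [9, 8]
4: new pile. tops = [9, 8, 4]
7: onto pile 3 (replacing 4). tops = [9, 8, 7]
1: new pile. tops = [9, 8, 7, 1]
5: onto pile 4 (replacing 1). tops = [9, 8, 7, 5]

4 piles, so the longest decreasing subsequence has length 4.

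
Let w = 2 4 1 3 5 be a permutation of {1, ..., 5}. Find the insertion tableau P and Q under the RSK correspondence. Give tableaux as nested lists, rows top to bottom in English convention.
P = [[1, 3, 5], [2, 4]], Q = [[1, 2, 5], [3, 4]]

Insert each entry of the permutation into P by Schensted row insertion, recording in Q the position of each new cell.

Insert 2: appended to row 1. P = [[2]], Q = [[1]].
Insert 4: appended to row 1. P = [[2, 4]], Q = [[1, 2]].
Insert 1: 1 bumps 2 from row 1; 2 starts row 2. P = [[1, 4], [2]], Q = [[1, 2], [3]].
Insert 3: 3 bumps 4 from row 1; 4 appends to row 2. P = [[1, 3], [2, 4]], Q = [[1, 2], [3, 4]].
Insert 5: appended to row 1. P = [[1, 3, 5], [2, 4]], Q = [[1, 2, 5], [3, 4]].

So P = [[1, 3, 5], [2, 4]], Q = [[1, 2, 5], [3, 4]].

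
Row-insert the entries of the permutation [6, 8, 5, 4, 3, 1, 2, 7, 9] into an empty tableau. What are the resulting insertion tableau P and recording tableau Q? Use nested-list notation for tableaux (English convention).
P = [[1, 2, 7, 9], [3, 8], [4], [5], [6]], Q = [[1, 2, 8, 9], [3, 7], [4], [5], [6]]

Insert each entry of the permutation into P by Schensted row insertion, recording in Q the position of each new cell.

Insert 6: appended to row 1. P = [[6]].
Insert 8: appended to row 1. P = [[6, 8]].
Insert 5: 5 bumps 6 from row 1; 6 starts row 2. P = [[5, 8], [6]].
Insert 4: 4 bumps 5 from row 1; 5 bumps 6 from row 2; 6 starts row 3. P = [[4, 8], [5], [6]].
Insert 3: 3 bumps 4 from row 1; 4 bumps 5 from row 2; 5 bumps 6 from row 3; 6 starts row 4. P = [[3, 8], [4], [5], [6]].
Insert 1: 1 bumps 3 from row 1; 3 bumps 4 from row 2; 4 bumps 5 from row 3; 5 bumps 6 from row 4; 6 starts row 5. P = [[1, 8], [3], [4], [5], [6]].
Insert 2: 2 bumps 8 from row 1; 8 appends to row 2. P = [[1, 2], [3, 8], [4], [5], [6]].
Insert 7: appended to row 1. P = [[1, 2, 7], [3, 8], [4], [5], [6]].
Insert 9: appended to row 1. P = [[1, 2, 7, 9], [3, 8], [4], [5], [6]].

So P = [[1, 2, 7, 9], [3, 8], [4], [5], [6]], Q = [[1, 2, 8, 9], [3, 7], [4], [5], [6]].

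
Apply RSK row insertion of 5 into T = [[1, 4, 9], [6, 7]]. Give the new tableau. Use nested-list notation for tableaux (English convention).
[[1, 4, 5], [6, 7, 9]]

In row 1, 5 replaces 9 (the leftmost entry greater than 5); 9 is bumped to row 2. 9 is appended to row 2. The new tableau is [[1, 4, 5], [6, 7, 9]].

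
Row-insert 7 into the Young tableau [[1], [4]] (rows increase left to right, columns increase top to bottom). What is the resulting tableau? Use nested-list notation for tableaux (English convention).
[[1, 7], [4]]

7 is larger than every entry of row 1, so it is appended to row 1. The new tableau is [[1, 7], [4]].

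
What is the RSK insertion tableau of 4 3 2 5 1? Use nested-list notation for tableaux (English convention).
P = [[1, 5], [2], [3], [4]]

Insert 4: appended to row 1. P = [[4]].
Insert 3: 3 bumps 4 from row 1; 4 starts row 2. P = [[3], [4]].
Insert 2: 2 bumps 3 from row 1; 3 bumps 4 from row 2; 4 starts row 3. P = [[2], [3], [4]].
Insert 5: appended to row 1. P = [[2, 5], [3], [4]].
Insert 1: 1 bumps 2 from row 1; 2 bumps 3 from row 2; 3 bumps 4 from row 3; 4 starts row 4. P = [[1, 5], [2], [3], [4]].

So P = [[1, 5], [2], [3], [4]].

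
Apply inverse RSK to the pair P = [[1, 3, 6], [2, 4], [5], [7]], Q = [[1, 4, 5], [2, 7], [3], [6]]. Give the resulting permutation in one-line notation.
Reverse the RSK construction: for i from n down to 1, find the cell of Q containing i, remove the entry at that cell from P, and reverse-bump it up through P; the value ejected from row 1 is w(i).

Step i=7: Q has 7 at row 2, column 2; remove 4 from row 2 of P and reverse-bump: 4 enters row 1 and ejects 3. So w(7) = 3. P is now [[1, 4, 6], [2], [5], [7]].
Step i=6: Q has 6 at row 4, column 1; remove 7 from row 4 of P and reverse-bump: 7 enters row 3 and ejects 5; 5 enters row 2 and ejects 2; 2 enters row 1 and ejects 1. So w(6) = 1. P is now [[2, 4, 6], [5], [7]].
Step i=5: Q has 5 at row 1, column 3; remove that cell from P, ejecting 6. So w(5) = 6. P is now [[2, 4], [5], [7]].
Step i=4: Q has 4 at row 1, column 2; remove that cell from P, ejecting 4. So w(4) = 4. P is now [[2], [5], [7]].
Step i=3: Q has 3 at row 3, column 1; remove 7 from row 3 of P and reverse-bump: 7 enters row 2 and ejects 5; 5 enters row 1 and ejects 2. So w(3) = 2. P is now [[5], [7]].
Step i=2: Q has 2 at row 2, column 1; remove 7 from row 2 of P and reverse-bump: 7 enters row 1 and ejects 5. So w(2) = 5. P is now [[7]].
Step i=1: Q has 1 at row 1, column 1; remove that cell from P, ejecting 7. So w(1) = 7. P is now [].

So w = 7 5 2 4 6 1 3.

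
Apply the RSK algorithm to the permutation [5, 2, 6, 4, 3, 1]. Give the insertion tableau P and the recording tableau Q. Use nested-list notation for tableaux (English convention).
P = [[1, 3], [2, 6], [4], [5]], Q = [[1, 3], [2, 4], [5], [6]]

Insert each entry of the permutation into P by Schensted row insertion, recording in Q the position of each new cell.

Insert 5: appended to row 1. P = [[5]], Q = [[1]].
Insert 2: 2 bumps 5 from row 1; 5 starts row 2. P = [[2], [5]], Q = [[1], [2]].
Insert 6: appended to row 1. P = [[2, 6], [5]], Q = [[1, 3], [2]].
Insert 4: 4 bumps 6 from row 1; 6 appends to row 2. P = [[2, 4], [5, 6]], Q = [[1, 3], [2, 4]].
Insert 3: 3 bumps 4 from row 1; 4 bumps 5 from row 2; 5 starts row 3. P = [[2, 3], [4, 6], [5]], Q = [[1, 3], [2, 4], [5]].
Insert 1: 1 bumps 2 from row 1; 2 bumps 4 from row 2; 4 bumps 5 from row 3; 5 starts row 4. P = [[1, 3], [2, 6], [4], [5]], Q = [[1, 3], [2, 4], [5], [6]].

So P = [[1, 3], [2, 6], [4], [5]], Q = [[1, 3], [2, 4], [5], [6]].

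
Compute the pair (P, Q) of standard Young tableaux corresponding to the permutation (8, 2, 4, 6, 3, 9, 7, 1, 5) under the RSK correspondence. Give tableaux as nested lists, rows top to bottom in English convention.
Insert each entry of the permutation into P by Schensted row insertion, recording in Q the position of each new cell.

After inserting 8: P = [[8]].
After inserting 2: P = [[2], [8]].
After inserting 4: P = [[2, 4], [8]].
After inserting 6: P = [[2, 4, 6], [8]].
After inserting 3: P = [[2, 3, 6], [4], [8]].
After inserting 9: P = [[2, 3, 6, 9], [4], [8]].
After inserting 7: P = [[2, 3, 6, 7], [4, 9], [8]].
After inserting 1: P = [[1, 3, 6, 7], [2, 9], [4], [8]].
After inserting 5: P = [[1, 3, 5, 7], [2, 6], [4, 9], [8]].

So P = [[1, 3, 5, 7], [2, 6], [4, 9], [8]], Q = [[1, 3, 4, 6], [2, 7], [5, 9], [8]].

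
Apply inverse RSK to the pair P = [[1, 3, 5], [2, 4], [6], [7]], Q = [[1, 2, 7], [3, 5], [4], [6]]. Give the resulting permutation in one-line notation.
Reverse the RSK construction: for i from n down to 1, find the cell of Q containing i, remove the entry at that cell from P, and reverse-bump it up through P; the value ejected from row 1 is w(i).

Step i=7: Q has 7 at row 1, column 3; remove that cell from P, ejecting 5. So w(7) = 5. P is now [[1, 3], [2, 4], [6], [7]].
Step i=6: Q has 6 at row 4, column 1; remove 7 from row 4 of P and reverse-bump: 7 enters row 3 and ejects 6; 6 enters row 2 and ejects 4; 4 enters row 1 and ejects 3. So w(6) = 3. P is now [[1, 4], [2, 6], [7]].
Step i=5: Q has 5 at row 2, column 2; remove 6 from row 2 of P and reverse-bump: 6 enters row 1 and ejects 4. So w(5) = 4. P is now [[1, 6], [2], [7]].
Step i=4: Q has 4 at row 3, column 1; remove 7 from row 3 of P and reverse-bump: 7 enters row 2 and ejects 2; 2 enters row 1 and ejects 1. So w(4) = 1. P is now [[2, 6], [7]].
Step i=3: Q has 3 at row 2, column 1; remove 7 from row 2 of P and reverse-bump: 7 enters row 1 and ejects 6. So w(3) = 6. P is now [[2, 7]].
Step i=2: Q has 2 at row 1, column 2; remove that cell from P, ejecting 7. So w(2) = 7. P is now [[2]].
Step i=1: Q has 1 at row 1, column 1; remove that cell from P, ejecting 2. So w(1) = 2. P is now [].

So w = 2 7 6 1 4 3 5.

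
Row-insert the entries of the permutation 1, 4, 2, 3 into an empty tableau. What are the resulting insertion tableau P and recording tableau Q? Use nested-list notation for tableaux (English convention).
Insert each entry of the permutation into P by Schensted row insertion, recording in Q the position of each new cell.

Insert 1: appended to row 1. P = [[1]].
Insert 4: appended to row 1. P = [[1, 4]].
Insert 2: 2 bumps 4 from row 1; 4 starts row 2. P = [[1, 2], [4]].
Insert 3: appended to row 1. P = [[1, 2, 3], [4]].

So P = [[1, 2, 3], [4]], Q = [[1, 2, 4], [3]].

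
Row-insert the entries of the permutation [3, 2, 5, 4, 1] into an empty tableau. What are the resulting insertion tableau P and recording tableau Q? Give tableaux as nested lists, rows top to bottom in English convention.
Insert each entry of the permutation into P by Schensted row insertion, recording in Q the position of each new cell.

After inserting 3: P = [[3]].
After inserting 2: P = [[2], [3]].
After inserting 5: P = [[2, 5], [3]].
After inserting 4: P = [[2, 4], [3, 5]].
After inserting 1: P = [[1, 4], [2, 5], [3]].

So P = [[1, 4], [2, 5], [3]], Q = [[1, 3], [2, 4], [5]].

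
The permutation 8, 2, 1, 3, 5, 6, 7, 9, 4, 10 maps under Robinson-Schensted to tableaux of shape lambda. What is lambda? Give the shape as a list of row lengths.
RSK row insertion gives P = [[1, 3, 4, 6, 7, 9, 10], [2, 5], [8]], which has shape [7, 2, 1].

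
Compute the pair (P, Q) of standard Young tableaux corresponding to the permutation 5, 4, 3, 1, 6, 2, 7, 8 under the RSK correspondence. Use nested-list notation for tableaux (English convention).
P = [[1, 2, 7, 8], [3, 6], [4], [5]], Q = [[1, 5, 7, 8], [2, 6], [3], [4]]

Insert each entry of the permutation into P by Schensted row insertion, recording in Q the position of each new cell.

Insert 5: appended to row 1. P = [[5]].
Insert 4: 4 bumps 5 from row 1; 5 starts row 2. P = [[4], [5]].
Insert 3: 3 bumps 4 from row 1; 4 bumps 5 from row 2; 5 starts row 3. P = [[3], [4], [5]].
Insert 1: 1 bumps 3 from row 1; 3 bumps 4 from row 2; 4 bumps 5 from row 3; 5 starts row 4. P = [[1], [3], [4], [5]].
Insert 6: appended to row 1. P = [[1, 6], [3], [4], [5]].
Insert 2: 2 bumps 6 from row 1; 6 appends to row 2. P = [[1, 2], [3, 6], [4], [5]].
Insert 7: appended to row 1. P = [[1, 2, 7], [3, 6], [4], [5]].
Insert 8: appended to row 1. P = [[1, 2, 7, 8], [3, 6], [4], [5]].

So P = [[1, 2, 7, 8], [3, 6], [4], [5]], Q = [[1, 5, 7, 8], [2, 6], [3], [4]].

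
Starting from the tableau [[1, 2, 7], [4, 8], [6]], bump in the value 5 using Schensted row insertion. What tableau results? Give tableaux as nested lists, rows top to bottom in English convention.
[[1, 2, 5], [4, 7], [6, 8]]

In row 1, 5 replaces 7 (the leftmost entry greater than 5); 7 is bumped to row 2. In row 2, 7 replaces 8 (the leftmost entry greater than 7); 8 is bumped to row 3. 8 is appended to row 3. The new tableau is [[1, 2, 5], [4, 7], [6, 8]].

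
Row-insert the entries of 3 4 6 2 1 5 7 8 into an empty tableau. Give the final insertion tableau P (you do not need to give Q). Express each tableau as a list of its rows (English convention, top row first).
P = [[1, 4, 5, 7, 8], [2, 6], [3]]

Insert 3: appended to row 1. P = [[3]].
Insert 4: appended to row 1. P = [[3, 4]].
Insert 6: appended to row 1. P = [[3, 4, 6]].
Insert 2: 2 bumps 3 from row 1; 3 starts row 2. P = [[2, 4, 6], [3]].
Insert 1: 1 bumps 2 from row 1; 2 bumps 3 from row 2; 3 starts row 3. P = [[1, 4, 6], [2], [3]].
Insert 5: 5 bumps 6 from row 1; 6 appends to row 2. P = [[1, 4, 5], [2, 6], [3]].
Insert 7: appended to row 1. P = [[1, 4, 5, 7], [2, 6], [3]].
Insert 8: appended to row 1. P = [[1, 4, 5, 7, 8], [2, 6], [3]].

So P = [[1, 4, 5, 7, 8], [2, 6], [3]].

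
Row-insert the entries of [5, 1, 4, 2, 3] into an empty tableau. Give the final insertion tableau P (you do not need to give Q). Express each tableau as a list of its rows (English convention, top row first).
P = [[1, 2, 3], [4], [5]]

Insert 5: appended to row 1. P = [[5]].
Insert 1: 1 bumps 5 from row 1; 5 starts row 2. P = [[1], [5]].
Insert 4: appended to row 1. P = [[1, 4], [5]].
Insert 2: 2 bumps 4 from row 1; 4 bumps 5 from row 2; 5 starts row 3. P = [[1, 2], [4], [5]].
Insert 3: appended to row 1. P = [[1, 2, 3], [4], [5]].

So P = [[1, 2, 3], [4], [5]].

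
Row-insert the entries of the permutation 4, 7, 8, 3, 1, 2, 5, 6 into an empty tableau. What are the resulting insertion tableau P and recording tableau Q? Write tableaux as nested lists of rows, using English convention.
P = [[1, 2, 5, 6], [3, 7, 8], [4]], Q = [[1, 2, 3, 8], [4, 6, 7], [5]]

Insert each entry of the permutation into P by Schensted row insertion, recording in Q the position of each new cell.

After inserting 4: P = [[4]].
After inserting 7: P = [[4, 7]].
After inserting 8: P = [[4, 7, 8]].
After inserting 3: P = [[3, 7, 8], [4]].
After inserting 1: P = [[1, 7, 8], [3], [4]].
After inserting 2: P = [[1, 2, 8], [3, 7], [4]].
After inserting 5: P = [[1, 2, 5], [3, 7, 8], [4]].
After inserting 6: P = [[1, 2, 5, 6], [3, 7, 8], [4]].

So P = [[1, 2, 5, 6], [3, 7, 8], [4]], Q = [[1, 2, 3, 8], [4, 6, 7], [5]].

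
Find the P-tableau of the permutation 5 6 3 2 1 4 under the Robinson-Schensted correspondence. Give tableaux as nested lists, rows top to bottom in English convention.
P = [[1, 4], [2, 6], [3], [5]]

After inserting 5: P = [[5]].
After inserting 6: P = [[5, 6]].
After inserting 3: P = [[3, 6], [5]].
After inserting 2: P = [[2, 6], [3], [5]].
After inserting 1: P = [[1, 6], [2], [3], [5]].
After inserting 4: P = [[1, 4], [2, 6], [3], [5]].

So P = [[1, 4], [2, 6], [3], [5]].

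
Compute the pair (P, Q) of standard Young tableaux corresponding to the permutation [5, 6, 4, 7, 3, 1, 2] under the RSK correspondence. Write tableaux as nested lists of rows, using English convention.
Insert each entry of the permutation into P by Schensted row insertion, recording in Q the position of each new cell.

Insert 5: appended to row 1. P = [[5]].
Insert 6: appended to row 1. P = [[5, 6]].
Insert 4: 4 bumps 5 from row 1; 5 starts row 2. P = [[4, 6], [5]].
Insert 7: appended to row 1. P = [[4, 6, 7], [5]].
Insert 3: 3 bumps 4 from row 1; 4 bumps 5 from row 2; 5 starts row 3. P = [[3, 6, 7], [4], [5]].
Insert 1: 1 bumps 3 from row 1; 3 bumps 4 from row 2; 4 bumps 5 from row 3; 5 starts row 4. P = [[1, 6, 7], [3], [4], [5]].
Insert 2: 2 bumps 6 from row 1; 6 appends to row 2. P = [[1, 2, 7], [3, 6], [4], [5]].

So P = [[1, 2, 7], [3, 6], [4], [5]], Q = [[1, 2, 4], [3, 7], [5], [6]].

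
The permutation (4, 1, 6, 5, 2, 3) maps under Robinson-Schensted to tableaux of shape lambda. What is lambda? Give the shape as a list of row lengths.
[3, 2, 1]

Row-insert each entry into an empty tableau.

After inserting 4: P = [[4]].
After inserting 1: P = [[1], [4]].
After inserting 6: P = [[1, 6], [4]].
After inserting 5: P = [[1, 5], [4, 6]].
After inserting 2: P = [[1, 2], [4, 5], [6]].
After inserting 3: P = [[1, 2, 3], [4, 5], [6]].

The final insertion tableau P = [[1, 2, 3], [4, 5], [6]] has shape [3, 2, 1].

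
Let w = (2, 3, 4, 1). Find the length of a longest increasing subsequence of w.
3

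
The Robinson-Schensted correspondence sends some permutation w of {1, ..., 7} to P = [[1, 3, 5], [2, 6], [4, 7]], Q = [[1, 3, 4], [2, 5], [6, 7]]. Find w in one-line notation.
Reverse the RSK construction: for i from n down to 1, find the cell of Q containing i, remove the entry at that cell from P, and reverse-bump it up through P; the value ejected from row 1 is w(i).

Step i=7: Q has 7 at row 3, column 2; remove 7 from row 3 of P and reverse-bump: 7 enters row 2 and ejects 6; 6 enters row 1 and ejects 5. So w(7) = 5. P is now [[1, 3, 6], [2, 7], [4]].
Step i=6: Q has 6 at row 3, column 1; remove 4 from row 3 of P and reverse-bump: 4 enters row 2 and ejects 2; 2 enters row 1 and ejects 1. So w(6) = 1. P is now [[2, 3, 6], [4, 7]].
Step i=5: Q has 5 at row 2, column 2; remove 7 from row 2 of P and reverse-bump: 7 enters row 1 and ejects 6. So w(5) = 6. P is now [[2, 3, 7], [4]].
Step i=4: Q has 4 at row 1, column 3; remove that cell from P, ejecting 7. So w(4) = 7. P is now [[2, 3], [4]].
Step i=3: Q has 3 at row 1, column 2; remove that cell from P, ejecting 3. So w(3) = 3. P is now [[2], [4]].
Step i=2: Q has 2 at row 2, column 1; remove 4 from row 2 of P and reverse-bump: 4 enters row 1 and ejects 2. So w(2) = 2. P is now [[4]].
Step i=1: Q has 1 at row 1, column 1; remove that cell from P, ejecting 4. So w(1) = 4. P is now [].

So w = 4 2 3 7 6 1 5.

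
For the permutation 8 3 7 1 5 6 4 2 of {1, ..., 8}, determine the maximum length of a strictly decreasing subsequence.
5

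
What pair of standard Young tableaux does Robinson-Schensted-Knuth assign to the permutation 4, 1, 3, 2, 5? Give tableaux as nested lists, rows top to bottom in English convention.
Insert each entry of the permutation into P by Schensted row insertion, recording in Q the position of each new cell.

Insert 4: appended to row 1. P = [[4]].
Insert 1: 1 bumps 4 from row 1; 4 starts row 2. P = [[1], [4]].
Insert 3: appended to row 1. P = [[1, 3], [4]].
Insert 2: 2 bumps 3 from row 1; 3 bumps 4 from row 2; 4 starts row 3. P = [[1, 2], [3], [4]].
Insert 5: appended to row 1. P = [[1, 2, 5], [3], [4]].

So P = [[1, 2, 5], [3], [4]], Q = [[1, 3, 5], [2], [4]].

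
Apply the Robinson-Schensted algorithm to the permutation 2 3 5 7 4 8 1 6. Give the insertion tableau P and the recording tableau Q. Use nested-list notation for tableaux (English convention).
Insert each entry of the permutation into P by Schensted row insertion, recording in Q the position of each new cell.

After inserting 2: P = [[2]].
After inserting 3: P = [[2, 3]].
After inserting 5: P = [[2, 3, 5]].
After inserting 7: P = [[2, 3, 5, 7]].
After inserting 4: P = [[2, 3, 4, 7], [5]].
After inserting 8: P = [[2, 3, 4, 7, 8], [5]].
After inserting 1: P = [[1, 3, 4, 7, 8], [2], [5]].
After inserting 6: P = [[1, 3, 4, 6, 8], [2, 7], [5]].

So P = [[1, 3, 4, 6, 8], [2, 7], [5]], Q = [[1, 2, 3, 4, 6], [5, 8], [7]].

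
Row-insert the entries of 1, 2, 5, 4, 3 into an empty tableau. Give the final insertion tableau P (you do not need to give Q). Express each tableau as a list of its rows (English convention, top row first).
P = [[1, 2, 3], [4], [5]]

Insert 1: appended to row 1. P = [[1]].
Insert 2: appended to row 1. P = [[1, 2]].
Insert 5: appended to row 1. P = [[1, 2, 5]].
Insert 4: 4 bumps 5 from row 1; 5 starts row 2. P = [[1, 2, 4], [5]].
Insert 3: 3 bumps 4 from row 1; 4 bumps 5 from row 2; 5 starts row 3. P = [[1, 2, 3], [4], [5]].

So P = [[1, 2, 3], [4], [5]].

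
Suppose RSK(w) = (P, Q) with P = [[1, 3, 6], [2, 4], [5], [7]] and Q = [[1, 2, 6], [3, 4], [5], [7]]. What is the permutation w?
Reverse the RSK construction: for i from n down to 1, find the cell of Q containing i, remove the entry at that cell from P, and reverse-bump it up through P; the value ejected from row 1 is w(i).

Step i=7: Q has 7 at row 4, column 1; remove 7 from row 4 of P and reverse-bump: 7 enters row 3 and ejects 5; 5 enters row 2 and ejects 4; 4 enters row 1 and ejects 3. So w(7) = 3. P is now [[1, 4, 6], [2, 5], [7]].
Step i=6: Q has 6 at row 1, column 3; remove that cell from P, ejecting 6. So w(6) = 6. P is now [[1, 4], [2, 5], [7]].
Step i=5: Q has 5 at row 3, column 1; remove 7 from row 3 of P and reverse-bump: 7 enters row 2 and ejects 5; 5 enters row 1 and ejects 4. So w(5) = 4. P is now [[1, 5], [2, 7]].
Step i=4: Q has 4 at row 2, column 2; remove 7 from row 2 of P and reverse-bump: 7 enters row 1 and ejects 5. So w(4) = 5. P is now [[1, 7], [2]].
Step i=3: Q has 3 at row 2, column 1; remove 2 from row 2 of P and reverse-bump: 2 enters row 1 and ejects 1. So w(3) = 1. P is now [[2, 7]].
Step i=2: Q has 2 at row 1, column 2; remove that cell from P, ejecting 7. So w(2) = 7. P is now [[2]].
Step i=1: Q has 1 at row 1, column 1; remove that cell from P, ejecting 2. So w(1) = 2. P is now [].

So w = 2 7 1 5 4 6 3.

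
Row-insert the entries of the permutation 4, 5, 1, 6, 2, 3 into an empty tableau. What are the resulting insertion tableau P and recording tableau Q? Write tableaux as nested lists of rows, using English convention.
P = [[1, 2, 3], [4, 5, 6]], Q = [[1, 2, 4], [3, 5, 6]]

Insert each entry of the permutation into P by Schensted row insertion, recording in Q the position of each new cell.

Insert 4: appended to row 1. P = [[4]].
Insert 5: appended to row 1. P = [[4, 5]].
Insert 1: 1 bumps 4 from row 1; 4 starts row 2. P = [[1, 5], [4]].
Insert 6: appended to row 1. P = [[1, 5, 6], [4]].
Insert 2: 2 bumps 5 from row 1; 5 appends to row 2. P = [[1, 2, 6], [4, 5]].
Insert 3: 3 bumps 6 from row 1; 6 appends to row 2. P = [[1, 2, 3], [4, 5, 6]].

So P = [[1, 2, 3], [4, 5, 6]], Q = [[1, 2, 4], [3, 5, 6]].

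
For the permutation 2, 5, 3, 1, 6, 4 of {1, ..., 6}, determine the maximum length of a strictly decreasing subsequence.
3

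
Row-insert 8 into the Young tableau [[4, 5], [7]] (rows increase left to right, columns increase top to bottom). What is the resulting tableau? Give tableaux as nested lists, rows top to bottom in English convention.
8 is larger than every entry of row 1, so it is appended to row 1. The new tableau is [[4, 5, 8], [7]].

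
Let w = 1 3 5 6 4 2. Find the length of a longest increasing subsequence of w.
4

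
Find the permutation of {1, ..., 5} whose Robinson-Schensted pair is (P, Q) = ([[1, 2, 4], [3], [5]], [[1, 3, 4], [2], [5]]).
5 1 3 4 2

Reverse the RSK construction: for i from n down to 1, find the cell of Q containing i, remove the entry at that cell from P, and reverse-bump it up through P; the value ejected from row 1 is w(i).

Step i=5: Q has 5 at row 3, column 1; remove 5 from row 3 of P and reverse-bump: 5 enters row 2 and ejects 3; 3 enters row 1 and ejects 2. So w(5) = 2. P is now [[1, 3, 4], [5]].
Step i=4: Q has 4 at row 1, column 3; remove that cell from P, ejecting 4. So w(4) = 4. P is now [[1, 3], [5]].
Step i=3: Q has 3 at row 1, column 2; remove that cell from P, ejecting 3. So w(3) = 3. P is now [[1], [5]].
Step i=2: Q has 2 at row 2, column 1; remove 5 from row 2 of P and reverse-bump: 5 enters row 1 and ejects 1. So w(2) = 1. P is now [[5]].
Step i=1: Q has 1 at row 1, column 1; remove that cell from P, ejecting 5. So w(1) = 5. P is now [].

So w = 5 1 3 4 2.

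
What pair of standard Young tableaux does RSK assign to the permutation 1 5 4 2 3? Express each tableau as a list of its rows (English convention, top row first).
P = [[1, 2, 3], [4], [5]], Q = [[1, 2, 5], [3], [4]]

Insert each entry of the permutation into P by Schensted row insertion, recording in Q the position of each new cell.

Insert 1: appended to row 1. P = [[1]].
Insert 5: appended to row 1. P = [[1, 5]].
Insert 4: 4 bumps 5 from row 1; 5 starts row 2. P = [[1, 4], [5]].
Insert 2: 2 bumps 4 from row 1; 4 bumps 5 from row 2; 5 starts row 3. P = [[1, 2], [4], [5]].
Insert 3: appended to row 1. P = [[1, 2, 3], [4], [5]].

So P = [[1, 2, 3], [4], [5]], Q = [[1, 2, 5], [3], [4]].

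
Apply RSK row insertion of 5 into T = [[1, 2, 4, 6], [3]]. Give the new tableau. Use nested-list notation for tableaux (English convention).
In row 1, 5 replaces 6 (the leftmost entry greater than 5); 6 is bumped to row 2. 6 is appended to row 2. The new tableau is [[1, 2, 4, 5], [3, 6]].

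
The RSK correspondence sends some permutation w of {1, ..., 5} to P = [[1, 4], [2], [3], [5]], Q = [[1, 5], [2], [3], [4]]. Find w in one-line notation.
5 3 2 1 4

Reverse the RSK construction: for i from n down to 1, find the cell of Q containing i, remove the entry at that cell from P, and reverse-bump it up through P; the value ejected from row 1 is w(i).

Step i=5: Q has 5 at row 1, column 2; remove that cell from P, ejecting 4. So w(5) = 4. P is now [[1], [2], [3], [5]].
Step i=4: Q has 4 at row 4, column 1; remove 5 from row 4 of P and reverse-bump: 5 enters row 3 and ejects 3; 3 enters row 2 and ejects 2; 2 enters row 1 and ejects 1. So w(4) = 1. P is now [[2], [3], [5]].
Step i=3: Q has 3 at row 3, column 1; remove 5 from row 3 of P and reverse-bump: 5 enters row 2 and ejects 3; 3 enters row 1 and ejects 2. So w(3) = 2. P is now [[3], [5]].
Step i=2: Q has 2 at row 2, column 1; remove 5 from row 2 of P and reverse-bump: 5 enters row 1 and ejects 3. So w(2) = 3. P is now [[5]].
Step i=1: Q has 1 at row 1, column 1; remove that cell from P, ejecting 5. So w(1) = 5. P is now [].

So w = 5 3 2 1 4.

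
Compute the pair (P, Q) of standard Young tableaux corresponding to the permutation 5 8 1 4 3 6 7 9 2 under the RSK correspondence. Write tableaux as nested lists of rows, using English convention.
P = [[1, 2, 6, 7, 9], [3, 8], [4], [5]], Q = [[1, 2, 6, 7, 8], [3, 4], [5], [9]]

Insert each entry of the permutation into P by Schensted row insertion, recording in Q the position of each new cell.

Insert 5: appended to row 1. P = [[5]].
Insert 8: appended to row 1. P = [[5, 8]].
Insert 1: 1 bumps 5 from row 1; 5 starts row 2. P = [[1, 8], [5]].
Insert 4: 4 bumps 8 from row 1; 8 appends to row 2. P = [[1, 4], [5, 8]].
Insert 3: 3 bumps 4 from row 1; 4 bumps 5 from row 2; 5 starts row 3. P = [[1, 3], [4, 8], [5]].
Insert 6: appended to row 1. P = [[1, 3, 6], [4, 8], [5]].
Insert 7: appended to row 1. P = [[1, 3, 6, 7], [4, 8], [5]].
Insert 9: appended to row 1. P = [[1, 3, 6, 7, 9], [4, 8], [5]].
Insert 2: 2 bumps 3 from row 1; 3 bumps 4 from row 2; 4 bumps 5 from row 3; 5 starts row 4. P = [[1, 2, 6, 7, 9], [3, 8], [4], [5]].

So P = [[1, 2, 6, 7, 9], [3, 8], [4], [5]], Q = [[1, 2, 6, 7, 8], [3, 4], [5], [9]].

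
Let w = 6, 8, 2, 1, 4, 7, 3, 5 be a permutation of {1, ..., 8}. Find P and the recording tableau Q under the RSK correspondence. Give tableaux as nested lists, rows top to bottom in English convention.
Insert each entry of the permutation into P by Schensted row insertion, recording in Q the position of each new cell.

Insert 6: appended to row 1. P = [[6]].
Insert 8: appended to row 1. P = [[6, 8]].
Insert 2: 2 bumps 6 from row 1; 6 starts row 2. P = [[2, 8], [6]].
Insert 1: 1 bumps 2 from row 1; 2 bumps 6 from row 2; 6 starts row 3. P = [[1, 8], [2], [6]].
Insert 4: 4 bumps 8 from row 1; 8 appends to row 2. P = [[1, 4], [2, 8], [6]].
Insert 7: appended to row 1. P = [[1, 4, 7], [2, 8], [6]].
Insert 3: 3 bumps 4 from row 1; 4 bumps 8 from row 2; 8 appends to row 3. P = [[1, 3, 7], [2, 4], [6, 8]].
Insert 5: 5 bumps 7 from row 1; 7 appends to row 2. P = [[1, 3, 5], [2, 4, 7], [6, 8]].

So P = [[1, 3, 5], [2, 4, 7], [6, 8]], Q = [[1, 2, 6], [3, 5, 8], [4, 7]].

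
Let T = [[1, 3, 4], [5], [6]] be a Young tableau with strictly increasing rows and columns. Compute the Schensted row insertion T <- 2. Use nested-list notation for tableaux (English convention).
[[1, 2, 4], [3], [5], [6]]

In row 1, 2 replaces 3 (the leftmost entry greater than 2); 3 is bumped to row 2. In row 2, 3 replaces 5 (the leftmost entry greater than 3); 5 is bumped to row 3. In row 3, 5 replaces 6 (the leftmost entry greater than 5); 6 is bumped to row 4. 6 starts a new row 4. The new tableau is [[1, 2, 4], [3], [5], [6]].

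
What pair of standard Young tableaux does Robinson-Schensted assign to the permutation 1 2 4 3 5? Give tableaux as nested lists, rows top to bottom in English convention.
P = [[1, 2, 3, 5], [4]], Q = [[1, 2, 3, 5], [4]]

Insert each entry of the permutation into P by Schensted row insertion, recording in Q the position of each new cell.

Insert 1: appended to row 1. P = [[1]], Q = [[1]].
Insert 2: appended to row 1. P = [[1, 2]], Q = [[1, 2]].
Insert 4: appended to row 1. P = [[1, 2, 4]], Q = [[1, 2, 3]].
Insert 3: 3 bumps 4 from row 1; 4 starts row 2. P = [[1, 2, 3], [4]], Q = [[1, 2, 3], [4]].
Insert 5: appended to row 1. P = [[1, 2, 3, 5], [4]], Q = [[1, 2, 3, 5], [4]].

So P = [[1, 2, 3, 5], [4]], Q = [[1, 2, 3, 5], [4]].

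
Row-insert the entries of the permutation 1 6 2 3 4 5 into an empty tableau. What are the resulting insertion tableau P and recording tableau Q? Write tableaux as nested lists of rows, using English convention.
P = [[1, 2, 3, 4, 5], [6]], Q = [[1, 2, 4, 5, 6], [3]]

Insert each entry of the permutation into P by Schensted row insertion, recording in Q the position of each new cell.

Insert 1: appended to row 1. P = [[1]], Q = [[1]].
Insert 6: appended to row 1. P = [[1, 6]], Q = [[1, 2]].
Insert 2: 2 bumps 6 from row 1; 6 starts row 2. P = [[1, 2], [6]], Q = [[1, 2], [3]].
Insert 3: appended to row 1. P = [[1, 2, 3], [6]], Q = [[1, 2, 4], [3]].
Insert 4: appended to row 1. P = [[1, 2, 3, 4], [6]], Q = [[1, 2, 4, 5], [3]].
Insert 5: appended to row 1. P = [[1, 2, 3, 4, 5], [6]], Q = [[1, 2, 4, 5, 6], [3]].

So P = [[1, 2, 3, 4, 5], [6]], Q = [[1, 2, 4, 5, 6], [3]].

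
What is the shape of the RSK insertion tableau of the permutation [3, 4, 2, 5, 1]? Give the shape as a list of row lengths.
Row-insert each entry into an empty tableau.

After inserting 3: P = [[3]].
After inserting 4: P = [[3, 4]].
After inserting 2: P = [[2, 4], [3]].
After inserting 5: P = [[2, 4, 5], [3]].
After inserting 1: P = [[1, 4, 5], [2], [3]].

The final insertion tableau P = [[1, 4, 5], [2], [3]] has shape [3, 1, 1].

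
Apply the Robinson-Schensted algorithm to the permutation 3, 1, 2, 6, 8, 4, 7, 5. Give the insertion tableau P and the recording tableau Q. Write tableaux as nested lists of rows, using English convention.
P = [[1, 2, 4, 5], [3, 6, 7], [8]], Q = [[1, 3, 4, 5], [2, 6, 7], [8]]

Insert each entry of the permutation into P by Schensted row insertion, recording in Q the position of each new cell.

Insert 3: appended to row 1. P = [[3]], Q = [[1]].
Insert 1: 1 bumps 3 from row 1; 3 starts row 2. P = [[1], [3]], Q = [[1], [2]].
Insert 2: appended to row 1. P = [[1, 2], [3]], Q = [[1, 3], [2]].
Insert 6: appended to row 1. P = [[1, 2, 6], [3]], Q = [[1, 3, 4], [2]].
Insert 8: appended to row 1. P = [[1, 2, 6, 8], [3]], Q = [[1, 3, 4, 5], [2]].
Insert 4: 4 bumps 6 from row 1; 6 appends to row 2. P = [[1, 2, 4, 8], [3, 6]], Q = [[1, 3, 4, 5], [2, 6]].
Insert 7: 7 bumps 8 from row 1; 8 appends to row 2. P = [[1, 2, 4, 7], [3, 6, 8]], Q = [[1, 3, 4, 5], [2, 6, 7]].
Insert 5: 5 bumps 7 from row 1; 7 bumps 8 from row 2; 8 starts row 3. P = [[1, 2, 4, 5], [3, 6, 7], [8]], Q = [[1, 3, 4, 5], [2, 6, 7], [8]].

So P = [[1, 2, 4, 5], [3, 6, 7], [8]], Q = [[1, 3, 4, 5], [2, 6, 7], [8]].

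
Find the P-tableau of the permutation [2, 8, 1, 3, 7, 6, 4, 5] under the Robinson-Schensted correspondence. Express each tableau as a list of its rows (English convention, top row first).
Insert 2: appended to row 1. P = [[2]].
Insert 8: appended to row 1. P = [[2, 8]].
Insert 1: 1 bumps 2 from row 1; 2 starts row 2. P = [[1, 8], [2]].
Insert 3: 3 bumps 8 from row 1; 8 appends to row 2. P = [[1, 3], [2, 8]].
Insert 7: appended to row 1. P = [[1, 3, 7], [2, 8]].
Insert 6: 6 bumps 7 from row 1; 7 bumps 8 from row 2; 8 starts row 3. P = [[1, 3, 6], [2, 7], [8]].
Insert 4: 4 bumps 6 from row 1; 6 bumps 7 from row 2; 7 bumps 8 from row 3; 8 starts row 4. P = [[1, 3, 4], [2, 6], [7], [8]].
Insert 5: appended to row 1. P = [[1, 3, 4, 5], [2, 6], [7], [8]].

So P = [[1, 3, 4, 5], [2, 6], [7], [8]].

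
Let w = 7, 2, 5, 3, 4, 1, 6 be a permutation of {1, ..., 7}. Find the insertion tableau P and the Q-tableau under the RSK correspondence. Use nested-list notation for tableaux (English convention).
P = [[1, 3, 4, 6], [2], [5], [7]], Q = [[1, 3, 5, 7], [2], [4], [6]]

Insert each entry of the permutation into P by Schensted row insertion, recording in Q the position of each new cell.

Insert 7: appended to row 1. P = [[7]].
Insert 2: 2 bumps 7 from row 1; 7 starts row 2. P = [[2], [7]].
Insert 5: appended to row 1. P = [[2, 5], [7]].
Insert 3: 3 bumps 5 from row 1; 5 bumps 7 from row 2; 7 starts row 3. P = [[2, 3], [5], [7]].
Insert 4: appended to row 1. P = [[2, 3, 4], [5], [7]].
Insert 1: 1 bumps 2 from row 1; 2 bumps 5 from row 2; 5 bumps 7 from row 3; 7 starts row 4. P = [[1, 3, 4], [2], [5], [7]].
Insert 6: appended to row 1. P = [[1, 3, 4, 6], [2], [5], [7]].

So P = [[1, 3, 4, 6], [2], [5], [7]], Q = [[1, 3, 5, 7], [2], [4], [6]].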